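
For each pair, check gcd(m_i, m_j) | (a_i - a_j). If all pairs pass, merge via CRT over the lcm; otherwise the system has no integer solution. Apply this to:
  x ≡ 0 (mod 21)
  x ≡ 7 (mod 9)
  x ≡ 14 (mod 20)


Moduli 21, 9, 20 are not pairwise coprime, so CRT works modulo lcm(m_i) when all pairwise compatibility conditions hold.
Pairwise compatibility: gcd(m_i, m_j) must divide a_i - a_j for every pair.
Merge one congruence at a time:
  Start: x ≡ 0 (mod 21).
  Combine with x ≡ 7 (mod 9): gcd(21, 9) = 3, and 7 - 0 = 7 is NOT divisible by 3.
    ⇒ system is inconsistent (no integer solution).

No solution (the system is inconsistent).


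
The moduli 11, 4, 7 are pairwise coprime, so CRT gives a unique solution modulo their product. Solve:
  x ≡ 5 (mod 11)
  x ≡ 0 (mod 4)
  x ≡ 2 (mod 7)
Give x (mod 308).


Moduli 11, 4, 7 are pairwise coprime; by CRT there is a unique solution modulo M = 11 · 4 · 7 = 308.
Solve pairwise, accumulating the modulus:
  Start with x ≡ 5 (mod 11).
  Combine with x ≡ 0 (mod 4): since gcd(11, 4) = 1, we get a unique residue mod 44.
    Write x = 5 + 11·t and substitute into x ≡ 0 (mod 4): 11·t ≡ 0 − 5 = -5 (mod 4).
    Reduce coefficients mod 4: 3·t ≡ 3 (mod 4).
    The inverse of 3 mod 4 is 3 (since 3·3 = 9 = 2·4 + 1), so t ≡ 3·3 = 9 ≡ 1 (mod 4).
    Then x = 5 + 11·1 = 16, valid modulo lcm(11, 4) = 44: x ≡ 16 (mod 44).
  Combine with x ≡ 2 (mod 7): since gcd(44, 7) = 1, we get a unique residue mod 308.
    Write x = 16 + 44·t and substitute into x ≡ 2 (mod 7): 44·t ≡ 2 − 16 = -14 (mod 7).
    Reduce coefficients mod 7: 2·t ≡ 0 (mod 7).
    The inverse of 2 mod 7 is 4 (since 2·4 = 8 = 1·7 + 1), so t ≡ 4·0 = 0 ≡ 0 (mod 7).
    Then x = 16 + 44·0 = 16, valid modulo lcm(44, 7) = 308: x ≡ 16 (mod 308).
Verify: 16 mod 11 = 5 ✓, 16 mod 4 = 0 ✓, 16 mod 7 = 2 ✓.

x ≡ 16 (mod 308).


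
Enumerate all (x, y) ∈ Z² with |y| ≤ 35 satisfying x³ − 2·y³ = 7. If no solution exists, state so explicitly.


The equation is x³ - 2y³ = 7. For fixed y, x³ = 2·y³ + 7, so a solution requires the RHS to be a perfect cube.
Strategy: iterate y from -35 to 35, compute RHS = 2·y³ + 7, and check whether it is a (positive or negative) perfect cube.
Check small values of y:
  y = 0: RHS = 7 is not a perfect cube.
  y = 1: RHS = 9 is not a perfect cube.
  y = -1: RHS = 5 is not a perfect cube.
  y = 2: RHS = 23 is not a perfect cube.
  y = -2: RHS = -9 is not a perfect cube.
  y = 3: RHS = 61 is not a perfect cube.
  y = -3: RHS = -47 is not a perfect cube.
Continuing the search up to |y| = 35 finds no solutions either.
No (x, y) in the scanned range satisfies the equation.

No integer solutions with |y| ≤ 35.


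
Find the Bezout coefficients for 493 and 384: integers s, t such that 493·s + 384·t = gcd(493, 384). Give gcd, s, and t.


Euclidean algorithm on (493, 384) — divide until remainder is 0:
  493 = 1 · 384 + 109
  384 = 3 · 109 + 57
  109 = 1 · 57 + 52
  57 = 1 · 52 + 5
  52 = 10 · 5 + 2
  5 = 2 · 2 + 1
  2 = 2 · 1 + 0
gcd(493, 384) = 1.
Track Bezout coefficients alongside the remainders: start with r₀ = 493 = a·1 + b·0 (s = 1, t = 0) and r₁ = 384 = a·0 + b·1 (s = 0, t = 1); each new remainder r_{k+1} = r_{k-1} − q_k·r_k inherits s_{k+1} = s_{k-1} − q_k·s_k, t_{k+1} = t_{k-1} − q_k·t_k, so r_k = a·s_k + b·t_k at every step:
  q = 1: r = 109, s = 1 − 1·0 = 1, t = 0 − 1·1 = -1  (check: 493·1 + 384·(-1) = 109)
  q = 3: r = 57, s = 0 − 3·1 = -3, t = 1 − 3·(-1) = 4  (check: 493·(-3) + 384·4 = 57)
  q = 1: r = 52, s = 1 − 1·(-3) = 4, t = -1 − 1·4 = -5  (check: 493·4 + 384·(-5) = 52)
  q = 1: r = 5, s = -3 − 1·4 = -7, t = 4 − 1·(-5) = 9  (check: 493·(-7) + 384·9 = 5)
  q = 10: r = 2, s = 4 − 10·(-7) = 74, t = -5 − 10·9 = -95  (check: 493·74 + 384·(-95) = 2)
  q = 2: r = 1, s = -7 − 2·74 = -155, t = 9 − 2·(-95) = 199  (check: 493·(-155) + 384·199 = 1)
The row with r = 1 (the gcd) gives the Bezout coefficients s = -155, t = 199.
Result: 493 · (-155) + 384 · (199) = 1.

gcd(493, 384) = 1; s = -155, t = 199 (check: 493·(-155) + 384·199 = 1).


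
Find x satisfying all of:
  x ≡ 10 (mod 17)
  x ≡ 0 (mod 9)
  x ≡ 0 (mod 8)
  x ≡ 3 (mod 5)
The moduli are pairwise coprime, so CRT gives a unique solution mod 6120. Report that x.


Product of moduli M = 17 · 9 · 8 · 5 = 6120.
Merge one congruence at a time:
  Start: x ≡ 10 (mod 17).
  Combine with x ≡ 0 (mod 9); new modulus lcm = 153.
    Write x = 10 + 17·t and substitute into x ≡ 0 (mod 9): 17·t ≡ 0 − 10 = -10 (mod 9).
    Reduce coefficients mod 9: 8·t ≡ 8 (mod 9).
    The inverse of 8 mod 9 is 8 (since 8·8 = 64 = 7·9 + 1), so t ≡ 8·8 = 64 ≡ 1 (mod 9).
    Then x = 10 + 17·1 = 27, valid modulo lcm(17, 9) = 153: x ≡ 27 (mod 153).
  Combine with x ≡ 0 (mod 8); new modulus lcm = 1224.
    Write x = 27 + 153·t and substitute into x ≡ 0 (mod 8): 153·t ≡ 0 − 27 = -27 (mod 8).
    Reduce coefficients mod 8: 1·t ≡ 5 (mod 8).
    So t ≡ 5 (mod 8).
    Then x = 27 + 153·5 = 792, valid modulo lcm(153, 8) = 1224: x ≡ 792 (mod 1224).
  Combine with x ≡ 3 (mod 5); new modulus lcm = 6120.
    Write x = 792 + 1224·t and substitute into x ≡ 3 (mod 5): 1224·t ≡ 3 − 792 = -789 (mod 5).
    Reduce coefficients mod 5: 4·t ≡ 1 (mod 5).
    The inverse of 4 mod 5 is 4 (since 4·4 = 16 = 3·5 + 1), so t ≡ 4·1 = 4 ≡ 4 (mod 5).
    Then x = 792 + 1224·4 = 5688, valid modulo lcm(1224, 5) = 6120: x ≡ 5688 (mod 6120).
Verify against each original: 5688 mod 17 = 10, 5688 mod 9 = 0, 5688 mod 8 = 0, 5688 mod 5 = 3.

x ≡ 5688 (mod 6120).


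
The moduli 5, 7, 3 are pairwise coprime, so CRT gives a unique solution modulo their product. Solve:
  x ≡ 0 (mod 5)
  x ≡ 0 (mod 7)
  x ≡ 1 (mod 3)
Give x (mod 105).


Moduli 5, 7, 3 are pairwise coprime; by CRT there is a unique solution modulo M = 5 · 7 · 3 = 105.
Solve pairwise, accumulating the modulus:
  Start with x ≡ 0 (mod 5).
  Combine with x ≡ 0 (mod 7): since gcd(5, 7) = 1, we get a unique residue mod 35.
    Write x = 0 + 5·t and substitute into x ≡ 0 (mod 7): 5·t ≡ 0 − 0 = 0 (mod 7).
    The inverse of 5 mod 7 is 3 (since 5·3 = 15 = 2·7 + 1), so t ≡ 3·0 = 0 ≡ 0 (mod 7).
    Then x = 0 + 5·0 = 0, valid modulo lcm(5, 7) = 35: x ≡ 0 (mod 35).
  Combine with x ≡ 1 (mod 3): since gcd(35, 3) = 1, we get a unique residue mod 105.
    Write x = 0 + 35·t and substitute into x ≡ 1 (mod 3): 35·t ≡ 1 − 0 = 1 (mod 3).
    Reduce coefficients mod 3: 2·t ≡ 1 (mod 3).
    The inverse of 2 mod 3 is 2 (since 2·2 = 4 = 1·3 + 1), so t ≡ 2·1 = 2 ≡ 2 (mod 3).
    Then x = 0 + 35·2 = 70, valid modulo lcm(35, 3) = 105: x ≡ 70 (mod 105).
Verify: 70 mod 5 = 0 ✓, 70 mod 7 = 0 ✓, 70 mod 3 = 1 ✓.

x ≡ 70 (mod 105).


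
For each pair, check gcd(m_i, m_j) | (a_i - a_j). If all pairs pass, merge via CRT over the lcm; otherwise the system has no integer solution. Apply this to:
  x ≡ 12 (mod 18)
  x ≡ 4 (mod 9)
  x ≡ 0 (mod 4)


Moduli 18, 9, 4 are not pairwise coprime, so CRT works modulo lcm(m_i) when all pairwise compatibility conditions hold.
Pairwise compatibility: gcd(m_i, m_j) must divide a_i - a_j for every pair.
Merge one congruence at a time:
  Start: x ≡ 12 (mod 18).
  Combine with x ≡ 4 (mod 9): gcd(18, 9) = 9, and 4 - 12 = -8 is NOT divisible by 9.
    ⇒ system is inconsistent (no integer solution).

No solution (the system is inconsistent).


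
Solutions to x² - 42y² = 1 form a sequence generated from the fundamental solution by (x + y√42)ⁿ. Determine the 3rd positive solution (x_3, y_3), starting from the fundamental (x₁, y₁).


Step 1: Find the fundamental solution (x₁, y₁) of x² - 42y² = 1.
  Expand √42 as a continued fraction. a₀ = ⌊√42⌋ = 6; iterate m_{k+1} = d_k·a_k − m_k, d_{k+1} = (42 − m_{k+1}²)/d_k, a_{k+1} = ⌊(a₀ + m_{k+1})/d_{k+1}⌋ (starting m₀ = 0, d₀ = 1), with convergents p_k = a_k·p_{k-1} + p_{k-2}, q_k = a_k·q_{k-1} + q_{k-2} (p₋₁ = 1, q₋₁ = 0):
  k = 0: a₀ = 6; p₀/q₀ = 6/1; p₀² − 42·q₀² = 36 − 42 = -6.
  k = 1: m = 6, d = 6, a = ⌊(6 + 6)/6⌋ = 2; p/q = (2·6 + 1)/(2·1 + 0) = 13/2; p² − 42·q² = 169 − 168 = 1.
  The first convergent with p² − 42·q² = 1 gives the fundamental solution (x₁, y₁) = (13, 2).
Step 2: Apply the recurrence (x_{n+1}, y_{n+1}) = (x₁x_n + 42y₁y_n, x₁y_n + y₁x_n) repeatedly.
  From (x_1, y_1) = (13, 2): x_2 = 13·13 + 42·2·2 = 337; y_2 = 13·2 + 2·13 = 52.
  From (x_2, y_2) = (337, 52): x_3 = 13·337 + 42·2·52 = 8749; y_3 = 13·52 + 2·337 = 1350.
Step 3: Verify x_3² - 42·y_3² = 76545001 - 76545000 = 1 (should be 1). ✓

(x_1, y_1) = (13, 2); (x_3, y_3) = (8749, 1350).


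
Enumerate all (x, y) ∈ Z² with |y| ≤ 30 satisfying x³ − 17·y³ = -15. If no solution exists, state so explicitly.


The equation is x³ - 17y³ = -15. For fixed y, x³ = 17·y³ − 15, so a solution requires the RHS to be a perfect cube.
Strategy: iterate y from -30 to 30, compute RHS = 17·y³ − 15, and check whether it is a (positive or negative) perfect cube.
Check small values of y:
  y = 0: RHS = -15 is not a perfect cube.
  y = 1: RHS = 2 is not a perfect cube.
  y = -1: RHS = -32 is not a perfect cube.
  y = 2: RHS = 121 is not a perfect cube.
  y = -2: RHS = -151 is not a perfect cube.
  y = 3: RHS = 444 is not a perfect cube.
  y = -3: RHS = -474 is not a perfect cube.
Continuing the search up to |y| = 30 finds no solutions either.
No (x, y) in the scanned range satisfies the equation.

No integer solutions with |y| ≤ 30.


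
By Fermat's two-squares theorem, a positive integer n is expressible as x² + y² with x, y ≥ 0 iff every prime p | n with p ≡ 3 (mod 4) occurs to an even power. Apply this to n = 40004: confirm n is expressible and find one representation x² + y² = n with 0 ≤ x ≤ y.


Step 1: Factor n = 40004 = 2^2 · 73 · 137.
Step 2: Check the mod-4 condition on each prime factor: 2 = 2 (special); 73 ≡ 1 (mod 4), exponent 1; 137 ≡ 1 (mod 4), exponent 1.
All primes ≡ 3 (mod 4) appear to even exponent (or don't appear), so by the two-squares theorem n IS expressible as a sum of two squares.
Step 3: Build a representation. Group n = k² · m with k = 2 and m = 73 · 137 = 10001 (a product of primes ≡ 1 (mod 4)); a representation of m scales to one of n via (k·x)² + (k·y)² = k²(x² + y²). Each prime p ≡ 1 (mod 4) is itself a sum of two squares; find a² by testing p − a² for a perfect square:
  73: 73 − 1² = 72, 73 − 2² = 69, 73 − 3² = 64 = 8² ⇒ 73 = 3² + 8².
  137: 137 − 1² = 136, 137 − 2² = 133, 137 − 3² = 128, 137 − 4² = 121 = 11² ⇒ 137 = 4² + 11².
  Combine using the Brahmagupta–Fibonacci identity (a² + b²)(c² + d²) = (ac − bd)² + (ad + bc)² = (ac + bd)² + (ad − bc)²:
  73 · 137 = 10001: from (3² + 8²)(4² + 11²), take (3·4 − 8·11, 3·11 + 8·4) = (12 − 88, 33 + 32) = (-76, 65); dropping signs (only squares matter) gives (76, 65); check 76² + 65² = 5776 + 4225 = 10001 ✓.
  Scale by k = 2: (2·76, 2·65) = (152, 130).
Step 4: Order so x ≤ y and verify: 130² + 152² = 16900 + 23104 = 40004 = n. ✓

n = 40004 = 130² + 152² (one valid representation with x ≤ y).


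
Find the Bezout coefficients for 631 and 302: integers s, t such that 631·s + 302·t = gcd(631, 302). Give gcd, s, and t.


Euclidean algorithm on (631, 302) — divide until remainder is 0:
  631 = 2 · 302 + 27
  302 = 11 · 27 + 5
  27 = 5 · 5 + 2
  5 = 2 · 2 + 1
  2 = 2 · 1 + 0
gcd(631, 302) = 1.
Track Bezout coefficients alongside the remainders: start with r₀ = 631 = a·1 + b·0 (s = 1, t = 0) and r₁ = 302 = a·0 + b·1 (s = 0, t = 1); each new remainder r_{k+1} = r_{k-1} − q_k·r_k inherits s_{k+1} = s_{k-1} − q_k·s_k, t_{k+1} = t_{k-1} − q_k·t_k, so r_k = a·s_k + b·t_k at every step:
  q = 2: r = 27, s = 1 − 2·0 = 1, t = 0 − 2·1 = -2  (check: 631·1 + 302·(-2) = 27)
  q = 11: r = 5, s = 0 − 11·1 = -11, t = 1 − 11·(-2) = 23  (check: 631·(-11) + 302·23 = 5)
  q = 5: r = 2, s = 1 − 5·(-11) = 56, t = -2 − 5·23 = -117  (check: 631·56 + 302·(-117) = 2)
  q = 2: r = 1, s = -11 − 2·56 = -123, t = 23 − 2·(-117) = 257  (check: 631·(-123) + 302·257 = 1)
The row with r = 1 (the gcd) gives the Bezout coefficients s = -123, t = 257.
Result: 631 · (-123) + 302 · (257) = 1.

gcd(631, 302) = 1; s = -123, t = 257 (check: 631·(-123) + 302·257 = 1).


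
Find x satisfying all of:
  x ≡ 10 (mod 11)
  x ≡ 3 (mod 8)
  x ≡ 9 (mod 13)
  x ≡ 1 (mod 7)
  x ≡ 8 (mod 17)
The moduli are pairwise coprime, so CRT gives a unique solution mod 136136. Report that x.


Product of moduli M = 11 · 8 · 13 · 7 · 17 = 136136.
Merge one congruence at a time:
  Start: x ≡ 10 (mod 11).
  Combine with x ≡ 3 (mod 8); new modulus lcm = 88.
    Write x = 10 + 11·t and substitute into x ≡ 3 (mod 8): 11·t ≡ 3 − 10 = -7 (mod 8).
    Reduce coefficients mod 8: 3·t ≡ 1 (mod 8).
    The inverse of 3 mod 8 is 3 (since 3·3 = 9 = 1·8 + 1), so t ≡ 3·1 = 3 ≡ 3 (mod 8).
    Then x = 10 + 11·3 = 43, valid modulo lcm(11, 8) = 88: x ≡ 43 (mod 88).
  Combine with x ≡ 9 (mod 13); new modulus lcm = 1144.
    Write x = 43 + 88·t and substitute into x ≡ 9 (mod 13): 88·t ≡ 9 − 43 = -34 (mod 13).
    Reduce coefficients mod 13: 10·t ≡ 5 (mod 13).
    The inverse of 10 mod 13 is 4 (since 10·4 = 40 = 3·13 + 1), so t ≡ 4·5 = 20 ≡ 7 (mod 13).
    Then x = 43 + 88·7 = 659, valid modulo lcm(88, 13) = 1144: x ≡ 659 (mod 1144).
  Combine with x ≡ 1 (mod 7); new modulus lcm = 8008.
    Write x = 659 + 1144·t and substitute into x ≡ 1 (mod 7): 1144·t ≡ 1 − 659 = -658 (mod 7).
    Reduce coefficients mod 7: 3·t ≡ 0 (mod 7).
    The inverse of 3 mod 7 is 5 (since 3·5 = 15 = 2·7 + 1), so t ≡ 5·0 = 0 ≡ 0 (mod 7).
    Then x = 659 + 1144·0 = 659, valid modulo lcm(1144, 7) = 8008: x ≡ 659 (mod 8008).
  Combine with x ≡ 8 (mod 17); new modulus lcm = 136136.
    Write x = 659 + 8008·t and substitute into x ≡ 8 (mod 17): 8008·t ≡ 8 − 659 = -651 (mod 17).
    Reduce coefficients mod 17: 1·t ≡ 12 (mod 17).
    So t ≡ 12 (mod 17).
    Then x = 659 + 8008·12 = 96755, valid modulo lcm(8008, 17) = 136136: x ≡ 96755 (mod 136136).
Verify against each original: 96755 mod 11 = 10, 96755 mod 8 = 3, 96755 mod 13 = 9, 96755 mod 7 = 1, 96755 mod 17 = 8.

x ≡ 96755 (mod 136136).


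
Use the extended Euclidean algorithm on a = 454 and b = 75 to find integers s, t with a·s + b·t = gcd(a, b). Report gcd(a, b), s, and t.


Euclidean algorithm on (454, 75) — divide until remainder is 0:
  454 = 6 · 75 + 4
  75 = 18 · 4 + 3
  4 = 1 · 3 + 1
  3 = 3 · 1 + 0
gcd(454, 75) = 1.
Track Bezout coefficients alongside the remainders: start with r₀ = 454 = a·1 + b·0 (s = 1, t = 0) and r₁ = 75 = a·0 + b·1 (s = 0, t = 1); each new remainder r_{k+1} = r_{k-1} − q_k·r_k inherits s_{k+1} = s_{k-1} − q_k·s_k, t_{k+1} = t_{k-1} − q_k·t_k, so r_k = a·s_k + b·t_k at every step:
  q = 6: r = 4, s = 1 − 6·0 = 1, t = 0 − 6·1 = -6  (check: 454·1 + 75·(-6) = 4)
  q = 18: r = 3, s = 0 − 18·1 = -18, t = 1 − 18·(-6) = 109  (check: 454·(-18) + 75·109 = 3)
  q = 1: r = 1, s = 1 − 1·(-18) = 19, t = -6 − 1·109 = -115  (check: 454·19 + 75·(-115) = 1)
The row with r = 1 (the gcd) gives the Bezout coefficients s = 19, t = -115.
Result: 454 · (19) + 75 · (-115) = 1.

gcd(454, 75) = 1; s = 19, t = -115 (check: 454·19 + 75·(-115) = 1).


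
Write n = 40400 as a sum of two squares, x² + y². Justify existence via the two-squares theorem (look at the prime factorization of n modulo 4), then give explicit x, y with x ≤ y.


Step 1: Factor n = 40400 = 2^4 · 5^2 · 101.
Step 2: Check the mod-4 condition on each prime factor: 2 = 2 (special); 5 ≡ 1 (mod 4), exponent 2; 101 ≡ 1 (mod 4), exponent 1.
All primes ≡ 3 (mod 4) appear to even exponent (or don't appear), so by the two-squares theorem n IS expressible as a sum of two squares.
Step 3: Build a representation. Group n = k² · m with k = 4 and m = 5 · 5 · 101 = 2525 (a product of primes ≡ 1 (mod 4)); a representation of m scales to one of n via (k·x)² + (k·y)² = k²(x² + y²). Each prime p ≡ 1 (mod 4) is itself a sum of two squares; find a² by testing p − a² for a perfect square:
  5: 5 − 1² = 4 = 2² ⇒ 5 = 1² + 2².
  101: 101 − 1² = 100 = 10² ⇒ 101 = 1² + 10².
  Combine using the Brahmagupta–Fibonacci identity (a² + b²)(c² + d²) = (ac − bd)² + (ad + bc)² = (ac + bd)² + (ad − bc)²:
  5 · 5 = 25: from (1² + 2²)(1² + 2²), take (1·1 − 2·2, 1·2 + 2·1) = (1 − 4, 2 + 2) = (-3, 4); dropping signs (only squares matter) gives (3, 4); check 3² + 4² = 9 + 16 = 25 ✓.
  25 · 101 = 2525: from (3² + 4²)(1² + 10²), take (3·1 − 4·10, 3·10 + 4·1) = (3 − 40, 30 + 4) = (-37, 34); dropping signs (only squares matter) gives (37, 34); check 37² + 34² = 1369 + 1156 = 2525 ✓.
  Scale by k = 4: (4·37, 4·34) = (148, 136).
Step 4: Order so x ≤ y and verify: 136² + 148² = 18496 + 21904 = 40400 = n. ✓

n = 40400 = 136² + 148² (one valid representation with x ≤ y).


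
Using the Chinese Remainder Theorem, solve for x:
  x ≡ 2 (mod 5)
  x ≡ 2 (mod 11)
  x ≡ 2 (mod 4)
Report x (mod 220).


Moduli 5, 11, 4 are pairwise coprime; by CRT there is a unique solution modulo M = 5 · 11 · 4 = 220.
Solve pairwise, accumulating the modulus:
  Start with x ≡ 2 (mod 5).
  Combine with x ≡ 2 (mod 11): since gcd(5, 11) = 1, we get a unique residue mod 55.
    Write x = 2 + 5·t and substitute into x ≡ 2 (mod 11): 5·t ≡ 2 − 2 = 0 (mod 11).
    The inverse of 5 mod 11 is 9 (since 5·9 = 45 = 4·11 + 1), so t ≡ 9·0 = 0 ≡ 0 (mod 11).
    Then x = 2 + 5·0 = 2, valid modulo lcm(5, 11) = 55: x ≡ 2 (mod 55).
  Combine with x ≡ 2 (mod 4): since gcd(55, 4) = 1, we get a unique residue mod 220.
    Write x = 2 + 55·t and substitute into x ≡ 2 (mod 4): 55·t ≡ 2 − 2 = 0 (mod 4).
    Reduce coefficients mod 4: 3·t ≡ 0 (mod 4).
    The inverse of 3 mod 4 is 3 (since 3·3 = 9 = 2·4 + 1), so t ≡ 3·0 = 0 ≡ 0 (mod 4).
    Then x = 2 + 55·0 = 2, valid modulo lcm(55, 4) = 220: x ≡ 2 (mod 220).
Verify: 2 mod 5 = 2 ✓, 2 mod 11 = 2 ✓, 2 mod 4 = 2 ✓.

x ≡ 2 (mod 220).


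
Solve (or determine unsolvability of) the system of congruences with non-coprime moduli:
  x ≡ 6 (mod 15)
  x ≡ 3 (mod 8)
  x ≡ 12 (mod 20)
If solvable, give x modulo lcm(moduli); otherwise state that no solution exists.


Moduli 15, 8, 20 are not pairwise coprime, so CRT works modulo lcm(m_i) when all pairwise compatibility conditions hold.
Pairwise compatibility: gcd(m_i, m_j) must divide a_i - a_j for every pair.
Merge one congruence at a time:
  Start: x ≡ 6 (mod 15).
  Combine with x ≡ 3 (mod 8): gcd(15, 8) = 1; 3 - 6 = -3, which IS divisible by 1, so compatible.
    Write x = 6 + 15·t and substitute into x ≡ 3 (mod 8): 15·t ≡ 3 − 6 = -3 (mod 8).
    Reduce coefficients mod 8: 7·t ≡ 5 (mod 8).
    The inverse of 7 mod 8 is 7 (since 7·7 = 49 = 6·8 + 1), so t ≡ 7·5 = 35 ≡ 3 (mod 8).
    Then x = 6 + 15·3 = 51, valid modulo lcm(15, 8) = 120: x ≡ 51 (mod 120).
  Combine with x ≡ 12 (mod 20): gcd(120, 20) = 20, and 12 - 51 = -39 is NOT divisible by 20.
    ⇒ system is inconsistent (no integer solution).

No solution (the system is inconsistent).


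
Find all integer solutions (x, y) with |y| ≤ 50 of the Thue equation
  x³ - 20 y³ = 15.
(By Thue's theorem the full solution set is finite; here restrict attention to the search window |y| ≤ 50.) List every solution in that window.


The equation is x³ - 20y³ = 15. For fixed y, x³ = 20·y³ + 15, so a solution requires the RHS to be a perfect cube.
Strategy: iterate y from -50 to 50, compute RHS = 20·y³ + 15, and check whether it is a (positive or negative) perfect cube.
Check small values of y:
  y = 0: RHS = 15 is not a perfect cube.
  y = 1: RHS = 35 is not a perfect cube.
  y = -1: RHS = -5 is not a perfect cube.
  y = 2: RHS = 175 is not a perfect cube.
  y = -2: RHS = -145 is not a perfect cube.
  y = 3: RHS = 555 is not a perfect cube.
  y = -3: RHS = -525 is not a perfect cube.
Continuing the search up to |y| = 50 finds no solutions either.
No (x, y) in the scanned range satisfies the equation.

No integer solutions with |y| ≤ 50.


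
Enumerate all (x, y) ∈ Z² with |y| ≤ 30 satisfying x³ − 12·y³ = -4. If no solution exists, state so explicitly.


The equation is x³ - 12y³ = -4. For fixed y, x³ = 12·y³ − 4, so a solution requires the RHS to be a perfect cube.
Strategy: iterate y from -30 to 30, compute RHS = 12·y³ − 4, and check whether it is a (positive or negative) perfect cube.
Check small values of y:
  y = 0: RHS = -4 is not a perfect cube.
  y = 1: RHS = 8 = (2)³ ⇒ x = 2 works.
  y = -1: RHS = -16 is not a perfect cube.
  y = 2: RHS = 92 is not a perfect cube.
  y = -2: RHS = -100 is not a perfect cube.
  y = 3: RHS = 320 is not a perfect cube.
  y = -3: RHS = -328 is not a perfect cube.
Continuing the search up to |y| = 30 finds no further solutions beyond those listed.
Collected solutions: (2, 1).

Solutions (with |y| ≤ 30): (2, 1).


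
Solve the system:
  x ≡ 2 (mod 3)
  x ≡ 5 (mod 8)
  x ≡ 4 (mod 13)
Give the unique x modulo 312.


Moduli 3, 8, 13 are pairwise coprime; by CRT there is a unique solution modulo M = 3 · 8 · 13 = 312.
Solve pairwise, accumulating the modulus:
  Start with x ≡ 2 (mod 3).
  Combine with x ≡ 5 (mod 8): since gcd(3, 8) = 1, we get a unique residue mod 24.
    Write x = 2 + 3·t and substitute into x ≡ 5 (mod 8): 3·t ≡ 5 − 2 = 3 (mod 8).
    The inverse of 3 mod 8 is 3 (since 3·3 = 9 = 1·8 + 1), so t ≡ 3·3 = 9 ≡ 1 (mod 8).
    Then x = 2 + 3·1 = 5, valid modulo lcm(3, 8) = 24: x ≡ 5 (mod 24).
  Combine with x ≡ 4 (mod 13): since gcd(24, 13) = 1, we get a unique residue mod 312.
    Write x = 5 + 24·t and substitute into x ≡ 4 (mod 13): 24·t ≡ 4 − 5 = -1 (mod 13).
    Reduce coefficients mod 13: 11·t ≡ 12 (mod 13).
    The inverse of 11 mod 13 is 6 (since 11·6 = 66 = 5·13 + 1), so t ≡ 6·12 = 72 ≡ 7 (mod 13).
    Then x = 5 + 24·7 = 173, valid modulo lcm(24, 13) = 312: x ≡ 173 (mod 312).
Verify: 173 mod 3 = 2 ✓, 173 mod 8 = 5 ✓, 173 mod 13 = 4 ✓.

x ≡ 173 (mod 312).


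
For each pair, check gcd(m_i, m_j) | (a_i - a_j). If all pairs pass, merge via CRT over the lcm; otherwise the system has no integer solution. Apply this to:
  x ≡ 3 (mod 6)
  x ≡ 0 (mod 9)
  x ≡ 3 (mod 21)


Moduli 6, 9, 21 are not pairwise coprime, so CRT works modulo lcm(m_i) when all pairwise compatibility conditions hold.
Pairwise compatibility: gcd(m_i, m_j) must divide a_i - a_j for every pair.
Merge one congruence at a time:
  Start: x ≡ 3 (mod 6).
  Combine with x ≡ 0 (mod 9): gcd(6, 9) = 3; 0 - 3 = -3, which IS divisible by 3, so compatible.
    Write x = 3 + 6·t and substitute into x ≡ 0 (mod 9): 6·t ≡ 0 − 3 = -3 (mod 9).
    Divide the congruence (and modulus) by g = 3: 2·t ≡ -1 (mod 3).
    Reduce coefficients mod 3: 2·t ≡ 2 (mod 3).
    The inverse of 2 mod 3 is 2 (since 2·2 = 4 = 1·3 + 1), so t ≡ 2·2 = 4 ≡ 1 (mod 3).
    Then x = 3 + 6·1 = 9, valid modulo lcm(6, 9) = 18: x ≡ 9 (mod 18).
  Combine with x ≡ 3 (mod 21): gcd(18, 21) = 3; 3 - 9 = -6, which IS divisible by 3, so compatible.
    Write x = 9 + 18·t and substitute into x ≡ 3 (mod 21): 18·t ≡ 3 − 9 = -6 (mod 21).
    Divide the congruence (and modulus) by g = 3: 6·t ≡ -2 (mod 7).
    Reduce coefficients mod 7: 6·t ≡ 5 (mod 7).
    The inverse of 6 mod 7 is 6 (since 6·6 = 36 = 5·7 + 1), so t ≡ 6·5 = 30 ≡ 2 (mod 7).
    Then x = 9 + 18·2 = 45, valid modulo lcm(18, 21) = 126: x ≡ 45 (mod 126).
Verify: 45 mod 6 = 3, 45 mod 9 = 0, 45 mod 21 = 3.

x ≡ 45 (mod 126).


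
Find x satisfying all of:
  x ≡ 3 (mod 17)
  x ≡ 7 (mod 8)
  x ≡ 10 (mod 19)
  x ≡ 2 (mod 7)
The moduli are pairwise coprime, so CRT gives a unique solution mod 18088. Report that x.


Product of moduli M = 17 · 8 · 19 · 7 = 18088.
Merge one congruence at a time:
  Start: x ≡ 3 (mod 17).
  Combine with x ≡ 7 (mod 8); new modulus lcm = 136.
    Write x = 3 + 17·t and substitute into x ≡ 7 (mod 8): 17·t ≡ 7 − 3 = 4 (mod 8).
    Reduce coefficients mod 8: 1·t ≡ 4 (mod 8).
    So t ≡ 4 (mod 8).
    Then x = 3 + 17·4 = 71, valid modulo lcm(17, 8) = 136: x ≡ 71 (mod 136).
  Combine with x ≡ 10 (mod 19); new modulus lcm = 2584.
    Write x = 71 + 136·t and substitute into x ≡ 10 (mod 19): 136·t ≡ 10 − 71 = -61 (mod 19).
    Reduce coefficients mod 19: 3·t ≡ 15 (mod 19).
    The inverse of 3 mod 19 is 13 (since 3·13 = 39 = 2·19 + 1), so t ≡ 13·15 = 195 ≡ 5 (mod 19).
    Then x = 71 + 136·5 = 751, valid modulo lcm(136, 19) = 2584: x ≡ 751 (mod 2584).
  Combine with x ≡ 2 (mod 7); new modulus lcm = 18088.
    Write x = 751 + 2584·t and substitute into x ≡ 2 (mod 7): 2584·t ≡ 2 − 751 = -749 (mod 7).
    Reduce coefficients mod 7: 1·t ≡ 0 (mod 7).
    So t ≡ 0 (mod 7).
    Then x = 751 + 2584·0 = 751, valid modulo lcm(2584, 7) = 18088: x ≡ 751 (mod 18088).
Verify against each original: 751 mod 17 = 3, 751 mod 8 = 7, 751 mod 19 = 10, 751 mod 7 = 2.

x ≡ 751 (mod 18088).


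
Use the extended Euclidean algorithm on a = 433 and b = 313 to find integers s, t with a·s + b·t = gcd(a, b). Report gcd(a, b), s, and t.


Euclidean algorithm on (433, 313) — divide until remainder is 0:
  433 = 1 · 313 + 120
  313 = 2 · 120 + 73
  120 = 1 · 73 + 47
  73 = 1 · 47 + 26
  47 = 1 · 26 + 21
  26 = 1 · 21 + 5
  21 = 4 · 5 + 1
  5 = 5 · 1 + 0
gcd(433, 313) = 1.
Track Bezout coefficients alongside the remainders: start with r₀ = 433 = a·1 + b·0 (s = 1, t = 0) and r₁ = 313 = a·0 + b·1 (s = 0, t = 1); each new remainder r_{k+1} = r_{k-1} − q_k·r_k inherits s_{k+1} = s_{k-1} − q_k·s_k, t_{k+1} = t_{k-1} − q_k·t_k, so r_k = a·s_k + b·t_k at every step:
  q = 1: r = 120, s = 1 − 1·0 = 1, t = 0 − 1·1 = -1  (check: 433·1 + 313·(-1) = 120)
  q = 2: r = 73, s = 0 − 2·1 = -2, t = 1 − 2·(-1) = 3  (check: 433·(-2) + 313·3 = 73)
  q = 1: r = 47, s = 1 − 1·(-2) = 3, t = -1 − 1·3 = -4  (check: 433·3 + 313·(-4) = 47)
  q = 1: r = 26, s = -2 − 1·3 = -5, t = 3 − 1·(-4) = 7  (check: 433·(-5) + 313·7 = 26)
  q = 1: r = 21, s = 3 − 1·(-5) = 8, t = -4 − 1·7 = -11  (check: 433·8 + 313·(-11) = 21)
  q = 1: r = 5, s = -5 − 1·8 = -13, t = 7 − 1·(-11) = 18  (check: 433·(-13) + 313·18 = 5)
  q = 4: r = 1, s = 8 − 4·(-13) = 60, t = -11 − 4·18 = -83  (check: 433·60 + 313·(-83) = 1)
The row with r = 1 (the gcd) gives the Bezout coefficients s = 60, t = -83.
Result: 433 · (60) + 313 · (-83) = 1.

gcd(433, 313) = 1; s = 60, t = -83 (check: 433·60 + 313·(-83) = 1).


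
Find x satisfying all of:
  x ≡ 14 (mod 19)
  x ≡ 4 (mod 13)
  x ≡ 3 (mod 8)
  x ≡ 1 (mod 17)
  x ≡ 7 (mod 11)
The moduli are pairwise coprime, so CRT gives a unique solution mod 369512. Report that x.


Product of moduli M = 19 · 13 · 8 · 17 · 11 = 369512.
Merge one congruence at a time:
  Start: x ≡ 14 (mod 19).
  Combine with x ≡ 4 (mod 13); new modulus lcm = 247.
    Write x = 14 + 19·t and substitute into x ≡ 4 (mod 13): 19·t ≡ 4 − 14 = -10 (mod 13).
    Reduce coefficients mod 13: 6·t ≡ 3 (mod 13).
    The inverse of 6 mod 13 is 11 (since 6·11 = 66 = 5·13 + 1), so t ≡ 11·3 = 33 ≡ 7 (mod 13).
    Then x = 14 + 19·7 = 147, valid modulo lcm(19, 13) = 247: x ≡ 147 (mod 247).
  Combine with x ≡ 3 (mod 8); new modulus lcm = 1976.
    Write x = 147 + 247·t and substitute into x ≡ 3 (mod 8): 247·t ≡ 3 − 147 = -144 (mod 8).
    Reduce coefficients mod 8: 7·t ≡ 0 (mod 8).
    The inverse of 7 mod 8 is 7 (since 7·7 = 49 = 6·8 + 1), so t ≡ 7·0 = 0 ≡ 0 (mod 8).
    Then x = 147 + 247·0 = 147, valid modulo lcm(247, 8) = 1976: x ≡ 147 (mod 1976).
  Combine with x ≡ 1 (mod 17); new modulus lcm = 33592.
    Write x = 147 + 1976·t and substitute into x ≡ 1 (mod 17): 1976·t ≡ 1 − 147 = -146 (mod 17).
    Reduce coefficients mod 17: 4·t ≡ 7 (mod 17).
    The inverse of 4 mod 17 is 13 (since 4·13 = 52 = 3·17 + 1), so t ≡ 13·7 = 91 ≡ 6 (mod 17).
    Then x = 147 + 1976·6 = 12003, valid modulo lcm(1976, 17) = 33592: x ≡ 12003 (mod 33592).
  Combine with x ≡ 7 (mod 11); new modulus lcm = 369512.
    Write x = 12003 + 33592·t and substitute into x ≡ 7 (mod 11): 33592·t ≡ 7 − 12003 = -11996 (mod 11).
    Reduce coefficients mod 11: 9·t ≡ 5 (mod 11).
    The inverse of 9 mod 11 is 5 (since 9·5 = 45 = 4·11 + 1), so t ≡ 5·5 = 25 ≡ 3 (mod 11).
    Then x = 12003 + 33592·3 = 112779, valid modulo lcm(33592, 11) = 369512: x ≡ 112779 (mod 369512).
Verify against each original: 112779 mod 19 = 14, 112779 mod 13 = 4, 112779 mod 8 = 3, 112779 mod 17 = 1, 112779 mod 11 = 7.

x ≡ 112779 (mod 369512).


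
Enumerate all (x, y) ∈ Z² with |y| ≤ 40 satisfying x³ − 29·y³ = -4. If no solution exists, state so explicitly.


The equation is x³ - 29y³ = -4. For fixed y, x³ = 29·y³ − 4, so a solution requires the RHS to be a perfect cube.
Strategy: iterate y from -40 to 40, compute RHS = 29·y³ − 4, and check whether it is a (positive or negative) perfect cube.
Check small values of y:
  y = 0: RHS = -4 is not a perfect cube.
  y = 1: RHS = 25 is not a perfect cube.
  y = -1: RHS = -33 is not a perfect cube.
  y = 2: RHS = 228 is not a perfect cube.
  y = -2: RHS = -236 is not a perfect cube.
  y = 3: RHS = 779 is not a perfect cube.
  y = -3: RHS = -787 is not a perfect cube.
Continuing the search up to |y| = 40 finds no solutions either.
No (x, y) in the scanned range satisfies the equation.

No integer solutions with |y| ≤ 40.


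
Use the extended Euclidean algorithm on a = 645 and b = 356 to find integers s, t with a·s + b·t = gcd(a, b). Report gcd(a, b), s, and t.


Euclidean algorithm on (645, 356) — divide until remainder is 0:
  645 = 1 · 356 + 289
  356 = 1 · 289 + 67
  289 = 4 · 67 + 21
  67 = 3 · 21 + 4
  21 = 5 · 4 + 1
  4 = 4 · 1 + 0
gcd(645, 356) = 1.
Track Bezout coefficients alongside the remainders: start with r₀ = 645 = a·1 + b·0 (s = 1, t = 0) and r₁ = 356 = a·0 + b·1 (s = 0, t = 1); each new remainder r_{k+1} = r_{k-1} − q_k·r_k inherits s_{k+1} = s_{k-1} − q_k·s_k, t_{k+1} = t_{k-1} − q_k·t_k, so r_k = a·s_k + b·t_k at every step:
  q = 1: r = 289, s = 1 − 1·0 = 1, t = 0 − 1·1 = -1  (check: 645·1 + 356·(-1) = 289)
  q = 1: r = 67, s = 0 − 1·1 = -1, t = 1 − 1·(-1) = 2  (check: 645·(-1) + 356·2 = 67)
  q = 4: r = 21, s = 1 − 4·(-1) = 5, t = -1 − 4·2 = -9  (check: 645·5 + 356·(-9) = 21)
  q = 3: r = 4, s = -1 − 3·5 = -16, t = 2 − 3·(-9) = 29  (check: 645·(-16) + 356·29 = 4)
  q = 5: r = 1, s = 5 − 5·(-16) = 85, t = -9 − 5·29 = -154  (check: 645·85 + 356·(-154) = 1)
The row with r = 1 (the gcd) gives the Bezout coefficients s = 85, t = -154.
Result: 645 · (85) + 356 · (-154) = 1.

gcd(645, 356) = 1; s = 85, t = -154 (check: 645·85 + 356·(-154) = 1).


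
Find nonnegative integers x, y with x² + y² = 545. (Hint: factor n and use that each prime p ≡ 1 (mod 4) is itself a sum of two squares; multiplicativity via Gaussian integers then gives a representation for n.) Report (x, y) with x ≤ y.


Step 1: Factor n = 545 = 5 · 109.
Step 2: Check the mod-4 condition on each prime factor: 5 ≡ 1 (mod 4), exponent 1; 109 ≡ 1 (mod 4), exponent 1.
All primes ≡ 3 (mod 4) appear to even exponent (or don't appear), so by the two-squares theorem n IS expressible as a sum of two squares.
Step 3: Build a representation. Here n = 5 · 109 is a product of primes ≡ 1 (mod 4). Each prime p ≡ 1 (mod 4) is itself a sum of two squares; find a² by testing p − a² for a perfect square:
  5: 5 − 1² = 4 = 2² ⇒ 5 = 1² + 2².
  109: 109 − 1² = 108, 109 − 2² = 105, 109 − 3² = 100 = 10² ⇒ 109 = 3² + 10².
  Combine using the Brahmagupta–Fibonacci identity (a² + b²)(c² + d²) = (ac − bd)² + (ad + bc)² = (ac + bd)² + (ad − bc)²:
  5 · 109 = 545: from (1² + 2²)(3² + 10²), take (1·3 − 2·10, 1·10 + 2·3) = (3 − 20, 10 + 6) = (-17, 16); dropping signs (only squares matter) gives (17, 16); check 17² + 16² = 289 + 256 = 545 ✓.
Step 4: Order so x ≤ y and verify: 16² + 17² = 256 + 289 = 545 = n. ✓

n = 545 = 16² + 17² (one valid representation with x ≤ y).


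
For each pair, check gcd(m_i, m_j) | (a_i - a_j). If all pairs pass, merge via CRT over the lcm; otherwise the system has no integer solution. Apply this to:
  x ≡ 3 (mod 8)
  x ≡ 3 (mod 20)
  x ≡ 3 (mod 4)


Moduli 8, 20, 4 are not pairwise coprime, so CRT works modulo lcm(m_i) when all pairwise compatibility conditions hold.
Pairwise compatibility: gcd(m_i, m_j) must divide a_i - a_j for every pair.
Merge one congruence at a time:
  Start: x ≡ 3 (mod 8).
  Combine with x ≡ 3 (mod 20): gcd(8, 20) = 4; 3 - 3 = 0, which IS divisible by 4, so compatible.
    Write x = 3 + 8·t and substitute into x ≡ 3 (mod 20): 8·t ≡ 3 − 3 = 0 (mod 20).
    Divide the congruence (and modulus) by g = 4: 2·t ≡ 0 (mod 5).
    The inverse of 2 mod 5 is 3 (since 2·3 = 6 = 1·5 + 1), so t ≡ 3·0 = 0 ≡ 0 (mod 5).
    Then x = 3 + 8·0 = 3, valid modulo lcm(8, 20) = 40: x ≡ 3 (mod 40).
  Combine with x ≡ 3 (mod 4): gcd(40, 4) = 4; 3 - 3 = 0, which IS divisible by 4, so compatible.
    Write x = 3 + 40·t and substitute into x ≡ 3 (mod 4): 40·t ≡ 3 − 3 = 0 (mod 4).
    Divide the congruence (and modulus) by g = 4: 10·t ≡ 0 (mod 1).
    Modulo 1 every t works; take t = 0.
    Then x = 3 + 40·0 = 3, valid modulo lcm(40, 4) = 40: x ≡ 3 (mod 40).
Verify: 3 mod 8 = 3, 3 mod 20 = 3, 3 mod 4 = 3.

x ≡ 3 (mod 40).


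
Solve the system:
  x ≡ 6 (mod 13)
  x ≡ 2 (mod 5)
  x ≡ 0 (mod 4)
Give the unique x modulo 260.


Moduli 13, 5, 4 are pairwise coprime; by CRT there is a unique solution modulo M = 13 · 5 · 4 = 260.
Solve pairwise, accumulating the modulus:
  Start with x ≡ 6 (mod 13).
  Combine with x ≡ 2 (mod 5): since gcd(13, 5) = 1, we get a unique residue mod 65.
    Write x = 6 + 13·t and substitute into x ≡ 2 (mod 5): 13·t ≡ 2 − 6 = -4 (mod 5).
    Reduce coefficients mod 5: 3·t ≡ 1 (mod 5).
    The inverse of 3 mod 5 is 2 (since 3·2 = 6 = 1·5 + 1), so t ≡ 2·1 = 2 ≡ 2 (mod 5).
    Then x = 6 + 13·2 = 32, valid modulo lcm(13, 5) = 65: x ≡ 32 (mod 65).
  Combine with x ≡ 0 (mod 4): since gcd(65, 4) = 1, we get a unique residue mod 260.
    Write x = 32 + 65·t and substitute into x ≡ 0 (mod 4): 65·t ≡ 0 − 32 = -32 (mod 4).
    Reduce coefficients mod 4: 1·t ≡ 0 (mod 4).
    So t ≡ 0 (mod 4).
    Then x = 32 + 65·0 = 32, valid modulo lcm(65, 4) = 260: x ≡ 32 (mod 260).
Verify: 32 mod 13 = 6 ✓, 32 mod 5 = 2 ✓, 32 mod 4 = 0 ✓.

x ≡ 32 (mod 260).


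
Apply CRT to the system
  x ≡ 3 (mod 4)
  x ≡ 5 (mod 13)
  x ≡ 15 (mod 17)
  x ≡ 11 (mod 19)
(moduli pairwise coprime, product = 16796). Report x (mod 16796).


Product of moduli M = 4 · 13 · 17 · 19 = 16796.
Merge one congruence at a time:
  Start: x ≡ 3 (mod 4).
  Combine with x ≡ 5 (mod 13); new modulus lcm = 52.
    Write x = 3 + 4·t and substitute into x ≡ 5 (mod 13): 4·t ≡ 5 − 3 = 2 (mod 13).
    The inverse of 4 mod 13 is 10 (since 4·10 = 40 = 3·13 + 1), so t ≡ 10·2 = 20 ≡ 7 (mod 13).
    Then x = 3 + 4·7 = 31, valid modulo lcm(4, 13) = 52: x ≡ 31 (mod 52).
  Combine with x ≡ 15 (mod 17); new modulus lcm = 884.
    Write x = 31 + 52·t and substitute into x ≡ 15 (mod 17): 52·t ≡ 15 − 31 = -16 (mod 17).
    Reduce coefficients mod 17: 1·t ≡ 1 (mod 17).
    So t ≡ 1 (mod 17).
    Then x = 31 + 52·1 = 83, valid modulo lcm(52, 17) = 884: x ≡ 83 (mod 884).
  Combine with x ≡ 11 (mod 19); new modulus lcm = 16796.
    Write x = 83 + 884·t and substitute into x ≡ 11 (mod 19): 884·t ≡ 11 − 83 = -72 (mod 19).
    Reduce coefficients mod 19: 10·t ≡ 4 (mod 19).
    The inverse of 10 mod 19 is 2 (since 10·2 = 20 = 1·19 + 1), so t ≡ 2·4 = 8 ≡ 8 (mod 19).
    Then x = 83 + 884·8 = 7155, valid modulo lcm(884, 19) = 16796: x ≡ 7155 (mod 16796).
Verify against each original: 7155 mod 4 = 3, 7155 mod 13 = 5, 7155 mod 17 = 15, 7155 mod 19 = 11.

x ≡ 7155 (mod 16796).


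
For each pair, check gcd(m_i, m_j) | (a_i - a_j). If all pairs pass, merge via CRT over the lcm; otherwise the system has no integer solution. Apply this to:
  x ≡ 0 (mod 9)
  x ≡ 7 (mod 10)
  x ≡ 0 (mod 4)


Moduli 9, 10, 4 are not pairwise coprime, so CRT works modulo lcm(m_i) when all pairwise compatibility conditions hold.
Pairwise compatibility: gcd(m_i, m_j) must divide a_i - a_j for every pair.
Merge one congruence at a time:
  Start: x ≡ 0 (mod 9).
  Combine with x ≡ 7 (mod 10): gcd(9, 10) = 1; 7 - 0 = 7, which IS divisible by 1, so compatible.
    Write x = 0 + 9·t and substitute into x ≡ 7 (mod 10): 9·t ≡ 7 − 0 = 7 (mod 10).
    The inverse of 9 mod 10 is 9 (since 9·9 = 81 = 8·10 + 1), so t ≡ 9·7 = 63 ≡ 3 (mod 10).
    Then x = 0 + 9·3 = 27, valid modulo lcm(9, 10) = 90: x ≡ 27 (mod 90).
  Combine with x ≡ 0 (mod 4): gcd(90, 4) = 2, and 0 - 27 = -27 is NOT divisible by 2.
    ⇒ system is inconsistent (no integer solution).

No solution (the system is inconsistent).


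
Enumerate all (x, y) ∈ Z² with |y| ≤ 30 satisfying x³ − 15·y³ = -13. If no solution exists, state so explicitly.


The equation is x³ - 15y³ = -13. For fixed y, x³ = 15·y³ − 13, so a solution requires the RHS to be a perfect cube.
Strategy: iterate y from -30 to 30, compute RHS = 15·y³ − 13, and check whether it is a (positive or negative) perfect cube.
Check small values of y:
  y = 0: RHS = -13 is not a perfect cube.
  y = 1: RHS = 2 is not a perfect cube.
  y = -1: RHS = -28 is not a perfect cube.
  y = 2: RHS = 107 is not a perfect cube.
  y = -2: RHS = -133 is not a perfect cube.
  y = 3: RHS = 392 is not a perfect cube.
  y = -3: RHS = -418 is not a perfect cube.
Continuing the search up to |y| = 30 finds no solutions either.
No (x, y) in the scanned range satisfies the equation.

No integer solutions with |y| ≤ 30.


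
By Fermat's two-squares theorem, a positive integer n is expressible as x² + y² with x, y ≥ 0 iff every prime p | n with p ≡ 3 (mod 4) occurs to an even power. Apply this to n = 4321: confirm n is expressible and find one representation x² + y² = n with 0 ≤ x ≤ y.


Step 1: Factor n = 4321 = 29 · 149.
Step 2: Check the mod-4 condition on each prime factor: 29 ≡ 1 (mod 4), exponent 1; 149 ≡ 1 (mod 4), exponent 1.
All primes ≡ 3 (mod 4) appear to even exponent (or don't appear), so by the two-squares theorem n IS expressible as a sum of two squares.
Step 3: Build a representation. Here n = 29 · 149 is a product of primes ≡ 1 (mod 4). Each prime p ≡ 1 (mod 4) is itself a sum of two squares; find a² by testing p − a² for a perfect square:
  29: 29 − 1² = 28, 29 − 2² = 25 = 5² ⇒ 29 = 2² + 5².
  149: 149 − 1² = 148, 149 − 2² = 145, 149 − 3² = 140, 149 − 4² = 133, 149 − 5² = 124, 149 − 6² = 113, 149 − 7² = 100 = 10² ⇒ 149 = 7² + 10².
  Combine using the Brahmagupta–Fibonacci identity (a² + b²)(c² + d²) = (ac − bd)² + (ad + bc)² = (ac + bd)² + (ad − bc)²:
  29 · 149 = 4321: from (2² + 5²)(7² + 10²), take (2·7 − 5·10, 2·10 + 5·7) = (14 − 50, 20 + 35) = (-36, 55); dropping signs (only squares matter) gives (36, 55); check 36² + 55² = 1296 + 3025 = 4321 ✓.
Step 4: Order so x ≤ y and verify: 36² + 55² = 1296 + 3025 = 4321 = n. ✓

n = 4321 = 36² + 55² (one valid representation with x ≤ y).


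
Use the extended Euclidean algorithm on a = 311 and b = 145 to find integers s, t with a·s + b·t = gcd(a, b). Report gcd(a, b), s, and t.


Euclidean algorithm on (311, 145) — divide until remainder is 0:
  311 = 2 · 145 + 21
  145 = 6 · 21 + 19
  21 = 1 · 19 + 2
  19 = 9 · 2 + 1
  2 = 2 · 1 + 0
gcd(311, 145) = 1.
Track Bezout coefficients alongside the remainders: start with r₀ = 311 = a·1 + b·0 (s = 1, t = 0) and r₁ = 145 = a·0 + b·1 (s = 0, t = 1); each new remainder r_{k+1} = r_{k-1} − q_k·r_k inherits s_{k+1} = s_{k-1} − q_k·s_k, t_{k+1} = t_{k-1} − q_k·t_k, so r_k = a·s_k + b·t_k at every step:
  q = 2: r = 21, s = 1 − 2·0 = 1, t = 0 − 2·1 = -2  (check: 311·1 + 145·(-2) = 21)
  q = 6: r = 19, s = 0 − 6·1 = -6, t = 1 − 6·(-2) = 13  (check: 311·(-6) + 145·13 = 19)
  q = 1: r = 2, s = 1 − 1·(-6) = 7, t = -2 − 1·13 = -15  (check: 311·7 + 145·(-15) = 2)
  q = 9: r = 1, s = -6 − 9·7 = -69, t = 13 − 9·(-15) = 148  (check: 311·(-69) + 145·148 = 1)
The row with r = 1 (the gcd) gives the Bezout coefficients s = -69, t = 148.
Result: 311 · (-69) + 145 · (148) = 1.

gcd(311, 145) = 1; s = -69, t = 148 (check: 311·(-69) + 145·148 = 1).
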